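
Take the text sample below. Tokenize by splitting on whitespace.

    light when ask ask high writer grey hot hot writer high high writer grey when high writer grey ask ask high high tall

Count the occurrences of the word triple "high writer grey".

3

Scanning the 21 overlapping trigram windows for "high writer grey":
  position 5–7: high writer grey
  position 12–14: high writer grey
  position 16–18: high writer grey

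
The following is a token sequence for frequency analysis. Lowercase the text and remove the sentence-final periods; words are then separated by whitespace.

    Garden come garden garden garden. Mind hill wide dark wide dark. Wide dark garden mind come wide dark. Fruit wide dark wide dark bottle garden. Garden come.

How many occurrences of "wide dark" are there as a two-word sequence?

6

Scanning the 26 overlapping bigram windows for "wide dark":
  position 8–9: wide dark
  position 10–11: wide dark
  position 12–13: wide dark
  position 17–18: wide dark
  position 20–21: wide dark
  position 22–23: wide dark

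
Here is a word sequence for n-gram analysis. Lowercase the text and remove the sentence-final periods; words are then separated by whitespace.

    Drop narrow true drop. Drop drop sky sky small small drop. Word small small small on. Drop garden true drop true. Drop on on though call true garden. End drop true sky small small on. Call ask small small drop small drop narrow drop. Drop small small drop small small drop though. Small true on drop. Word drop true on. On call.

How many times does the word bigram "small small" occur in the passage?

Scanning the 61 overlapping bigram windows for "small small":
  position 9–10: small small
  position 13–14: small small
  position 14–15: small small
  position 33–34: small small
  position 38–39: small small
  position 46–47: small small
  position 49–50: small small

7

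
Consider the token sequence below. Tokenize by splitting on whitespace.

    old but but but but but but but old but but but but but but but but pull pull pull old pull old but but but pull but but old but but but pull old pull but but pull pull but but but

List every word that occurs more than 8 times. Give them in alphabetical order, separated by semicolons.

but; pull

Unigram counts meeting the condition (more than 8 times):
  but: 28
  pull: 9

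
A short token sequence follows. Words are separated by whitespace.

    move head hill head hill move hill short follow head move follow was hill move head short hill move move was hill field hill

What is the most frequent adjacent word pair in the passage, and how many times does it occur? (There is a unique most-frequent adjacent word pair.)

Bigram frequencies (highest first):
  hill move: 3
  move head: 2
  head hill: 2
  was hill: 2
  hill head: 1
  move hill: 1
  … (12 more, each ≤ 1)

"hill move", 3 times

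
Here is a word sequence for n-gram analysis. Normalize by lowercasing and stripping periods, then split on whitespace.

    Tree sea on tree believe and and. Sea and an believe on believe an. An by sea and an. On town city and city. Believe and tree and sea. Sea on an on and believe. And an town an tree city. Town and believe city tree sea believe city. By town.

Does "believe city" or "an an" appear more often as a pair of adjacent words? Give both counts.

"believe city": 2 occurrences
"an an": 1 occurrence

"believe city" (2 vs 1)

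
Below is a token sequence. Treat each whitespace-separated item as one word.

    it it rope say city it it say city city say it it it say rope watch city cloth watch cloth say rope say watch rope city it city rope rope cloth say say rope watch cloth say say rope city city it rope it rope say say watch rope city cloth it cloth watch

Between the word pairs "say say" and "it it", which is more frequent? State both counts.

"it it" (4 vs 3)

"say say": 3 occurrences
"it it": 4 occurrences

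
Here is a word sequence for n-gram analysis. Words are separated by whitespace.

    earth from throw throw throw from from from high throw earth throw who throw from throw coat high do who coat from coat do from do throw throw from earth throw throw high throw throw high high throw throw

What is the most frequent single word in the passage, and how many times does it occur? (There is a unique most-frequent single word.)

"throw", 15 times

Unigram frequencies (highest first):
  throw: 15
  from: 8
  high: 5
  earth: 3
  coat: 3
  do: 3
  … (1 more, each ≤ 2)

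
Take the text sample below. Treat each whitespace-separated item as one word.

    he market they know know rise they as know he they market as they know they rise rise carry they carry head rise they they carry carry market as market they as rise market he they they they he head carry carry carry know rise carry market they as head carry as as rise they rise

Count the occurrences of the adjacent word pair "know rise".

2

Scanning the 55 overlapping bigram windows for "know rise":
  position 5–6: know rise
  position 44–45: know rise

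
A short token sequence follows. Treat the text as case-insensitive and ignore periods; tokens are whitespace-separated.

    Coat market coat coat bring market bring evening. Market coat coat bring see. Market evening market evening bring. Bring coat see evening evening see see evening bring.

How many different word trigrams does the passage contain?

27 tokens → 25 trigram windows in total.
Repeated trigrams (each contributes count−1 duplicates):
  coat coat bring: 2
  market coat coat: 2
2 duplicate windows → 25 − 2 = 23 distinct.

23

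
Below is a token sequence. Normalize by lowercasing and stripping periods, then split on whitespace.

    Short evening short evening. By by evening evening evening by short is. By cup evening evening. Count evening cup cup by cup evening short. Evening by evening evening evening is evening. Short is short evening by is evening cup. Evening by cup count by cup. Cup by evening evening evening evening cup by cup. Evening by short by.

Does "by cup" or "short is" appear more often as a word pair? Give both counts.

"by cup": 5 occurrences
"short is": 2 occurrences

"by cup" (5 vs 2)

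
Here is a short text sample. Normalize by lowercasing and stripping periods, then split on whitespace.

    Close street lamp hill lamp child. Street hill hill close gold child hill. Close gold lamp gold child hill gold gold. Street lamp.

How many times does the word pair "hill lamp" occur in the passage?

Scanning the 22 overlapping bigram windows for "hill lamp":
  position 4–5: hill lamp

1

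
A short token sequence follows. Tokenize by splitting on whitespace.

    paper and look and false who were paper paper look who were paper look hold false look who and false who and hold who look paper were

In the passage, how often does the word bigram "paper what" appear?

0

Scanning the 26 overlapping bigram windows for "paper what":
  (none found)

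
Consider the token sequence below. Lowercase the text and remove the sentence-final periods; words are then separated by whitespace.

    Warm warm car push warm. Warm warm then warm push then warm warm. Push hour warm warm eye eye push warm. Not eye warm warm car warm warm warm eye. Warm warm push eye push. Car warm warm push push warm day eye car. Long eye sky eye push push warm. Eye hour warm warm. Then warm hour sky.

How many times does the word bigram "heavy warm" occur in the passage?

Scanning the 58 overlapping bigram windows for "heavy warm":
  (none found)

0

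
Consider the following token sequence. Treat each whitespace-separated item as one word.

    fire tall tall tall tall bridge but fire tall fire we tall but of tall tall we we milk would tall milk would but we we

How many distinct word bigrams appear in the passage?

26 tokens → 25 bigram windows in total.
Repeated bigrams (each contributes count−1 duplicates):
  tall tall: 4
  fire tall: 2
  milk would: 2
  we we: 2
6 duplicate windows → 25 − 6 = 19 distinct.

19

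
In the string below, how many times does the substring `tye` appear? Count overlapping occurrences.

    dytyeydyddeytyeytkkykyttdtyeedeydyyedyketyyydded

Sliding a length-3 window over the 48 characters (46 positions):
  position 3–5: tye
  position 13–15: tye
  position 26–28: tye

3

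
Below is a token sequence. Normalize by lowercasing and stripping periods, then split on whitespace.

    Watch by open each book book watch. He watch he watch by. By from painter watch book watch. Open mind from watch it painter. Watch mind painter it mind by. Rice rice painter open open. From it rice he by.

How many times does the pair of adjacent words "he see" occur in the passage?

Scanning the 39 overlapping bigram windows for "he see":
  (none found)

0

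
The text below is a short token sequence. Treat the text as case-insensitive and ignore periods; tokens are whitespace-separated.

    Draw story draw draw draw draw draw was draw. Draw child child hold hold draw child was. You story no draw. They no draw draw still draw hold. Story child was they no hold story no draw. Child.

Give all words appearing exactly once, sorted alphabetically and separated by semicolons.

still; you

Unigram counts meeting the condition (exactly once):
  still: 1
  you: 1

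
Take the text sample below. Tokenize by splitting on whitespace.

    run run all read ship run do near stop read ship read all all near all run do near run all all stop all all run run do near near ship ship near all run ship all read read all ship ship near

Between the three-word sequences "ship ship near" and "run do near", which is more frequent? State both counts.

"ship ship near": 2 occurrences
"run do near": 3 occurrences

"run do near" (3 vs 2)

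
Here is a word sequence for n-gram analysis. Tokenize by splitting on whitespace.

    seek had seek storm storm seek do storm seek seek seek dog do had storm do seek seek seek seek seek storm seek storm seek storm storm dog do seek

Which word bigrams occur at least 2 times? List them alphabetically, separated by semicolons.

do seek; dog do; seek seek; seek storm; storm seek; storm storm

Bigram counts meeting the condition (at least 2 times):
  do seek: 2
  dog do: 2
  seek seek: 6
  seek storm: 4
  storm seek: 4
  storm storm: 2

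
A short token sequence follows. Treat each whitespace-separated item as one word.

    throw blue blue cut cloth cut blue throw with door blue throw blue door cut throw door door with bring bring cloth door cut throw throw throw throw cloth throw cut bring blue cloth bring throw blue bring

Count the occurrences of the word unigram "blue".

7

Scanning the 38 tokens for "blue":
  position 2: blue
  position 3: blue
  position 7: blue
  position 11: blue
  position 13: blue
  position 33: blue
  position 37: blue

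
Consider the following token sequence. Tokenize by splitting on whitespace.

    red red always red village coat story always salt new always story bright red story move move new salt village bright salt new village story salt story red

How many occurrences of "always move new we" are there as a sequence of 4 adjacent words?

Scanning the 25 overlapping 4-gram windows for "always move new we":
  (none found)

0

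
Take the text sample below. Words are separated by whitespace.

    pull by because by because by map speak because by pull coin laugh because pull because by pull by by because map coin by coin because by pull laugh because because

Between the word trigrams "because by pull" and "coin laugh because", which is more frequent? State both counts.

"because by pull" (3 vs 1)

"because by pull": 3 occurrences
"coin laugh because": 1 occurrence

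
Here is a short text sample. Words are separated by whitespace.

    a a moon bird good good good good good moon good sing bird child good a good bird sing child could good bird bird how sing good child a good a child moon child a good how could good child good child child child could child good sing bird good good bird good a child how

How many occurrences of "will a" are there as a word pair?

Scanning the 55 overlapping bigram windows for "will a":
  (none found)

0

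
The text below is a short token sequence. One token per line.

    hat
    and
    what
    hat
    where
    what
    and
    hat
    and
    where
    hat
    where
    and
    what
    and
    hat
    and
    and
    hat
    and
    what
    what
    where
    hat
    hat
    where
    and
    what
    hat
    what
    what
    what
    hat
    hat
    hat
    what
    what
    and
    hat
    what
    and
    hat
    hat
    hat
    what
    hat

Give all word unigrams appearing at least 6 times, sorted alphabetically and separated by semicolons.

Unigram counts meeting the condition (at least 6 times):
  and: 11
  hat: 17
  what: 13

and; hat; what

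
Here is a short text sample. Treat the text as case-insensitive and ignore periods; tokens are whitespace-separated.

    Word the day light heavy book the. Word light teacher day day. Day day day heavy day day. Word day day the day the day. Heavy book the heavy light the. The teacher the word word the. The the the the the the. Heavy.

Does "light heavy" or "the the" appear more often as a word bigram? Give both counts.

"light heavy": 1 occurrence
"the the": 7 occurrences

"the the" (7 vs 1)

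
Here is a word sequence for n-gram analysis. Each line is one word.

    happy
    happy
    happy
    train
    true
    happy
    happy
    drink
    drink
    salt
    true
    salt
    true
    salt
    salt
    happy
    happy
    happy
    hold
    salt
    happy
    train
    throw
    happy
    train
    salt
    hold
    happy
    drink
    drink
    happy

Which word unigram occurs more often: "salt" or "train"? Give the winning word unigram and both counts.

"salt": 6 occurrences
"train": 3 occurrences

"salt" (6 vs 3)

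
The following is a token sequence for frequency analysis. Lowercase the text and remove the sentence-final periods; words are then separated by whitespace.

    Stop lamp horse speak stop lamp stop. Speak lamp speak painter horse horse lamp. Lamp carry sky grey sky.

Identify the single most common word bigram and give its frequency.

Bigram frequencies (highest first):
  stop lamp: 2
  lamp horse: 1
  horse speak: 1
  speak stop: 1
  lamp stop: 1
  stop speak: 1
  … (11 more, each ≤ 1)

"stop lamp", 2 times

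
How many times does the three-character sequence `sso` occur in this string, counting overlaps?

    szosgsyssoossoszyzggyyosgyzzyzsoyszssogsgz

Sliding a length-3 window over the 42 characters (40 positions):
  position 8–10: sso
  position 12–14: sso
  position 36–38: sso

3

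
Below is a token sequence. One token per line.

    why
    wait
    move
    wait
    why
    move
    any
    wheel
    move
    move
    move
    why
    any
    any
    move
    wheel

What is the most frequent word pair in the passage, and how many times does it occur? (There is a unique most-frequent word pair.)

"move move", 2 times

Bigram frequencies (highest first):
  move move: 2
  why wait: 1
  wait move: 1
  move wait: 1
  wait why: 1
  why move: 1
  … (8 more, each ≤ 1)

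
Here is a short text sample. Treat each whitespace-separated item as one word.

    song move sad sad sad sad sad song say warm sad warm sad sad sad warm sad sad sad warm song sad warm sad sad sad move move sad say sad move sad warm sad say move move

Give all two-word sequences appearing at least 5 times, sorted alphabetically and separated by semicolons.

sad sad; sad warm; warm sad

Bigram counts meeting the condition (at least 5 times):
  sad sad: 10
  sad warm: 5
  warm sad: 5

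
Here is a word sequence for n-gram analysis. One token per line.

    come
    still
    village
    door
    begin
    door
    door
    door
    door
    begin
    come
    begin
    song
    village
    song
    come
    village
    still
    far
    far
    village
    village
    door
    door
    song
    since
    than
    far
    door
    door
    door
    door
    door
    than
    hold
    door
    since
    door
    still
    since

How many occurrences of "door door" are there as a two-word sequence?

8

Scanning the 39 overlapping bigram windows for "door door":
  position 6–7: door door
  position 7–8: door door
  position 8–9: door door
  position 23–24: door door
  position 29–30: door door
  position 30–31: door door
  position 31–32: door door
  position 32–33: door door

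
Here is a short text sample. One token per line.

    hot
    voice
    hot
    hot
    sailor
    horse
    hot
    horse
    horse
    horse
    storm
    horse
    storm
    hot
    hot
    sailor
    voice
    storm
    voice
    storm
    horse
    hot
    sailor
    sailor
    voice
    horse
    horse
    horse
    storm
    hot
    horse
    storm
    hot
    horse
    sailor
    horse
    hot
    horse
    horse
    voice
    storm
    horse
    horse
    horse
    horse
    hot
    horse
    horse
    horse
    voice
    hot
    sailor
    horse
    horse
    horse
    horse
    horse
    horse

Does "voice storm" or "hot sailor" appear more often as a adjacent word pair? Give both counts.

"voice storm": 3 occurrences
"hot sailor": 4 occurrences

"hot sailor" (4 vs 3)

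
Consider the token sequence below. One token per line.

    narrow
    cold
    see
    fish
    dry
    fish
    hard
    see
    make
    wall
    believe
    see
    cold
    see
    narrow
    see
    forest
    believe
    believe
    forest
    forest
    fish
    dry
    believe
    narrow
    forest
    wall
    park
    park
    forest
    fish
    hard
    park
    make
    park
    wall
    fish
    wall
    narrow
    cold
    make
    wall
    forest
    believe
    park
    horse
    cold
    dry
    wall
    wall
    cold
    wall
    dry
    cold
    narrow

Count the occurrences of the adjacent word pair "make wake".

Scanning the 54 overlapping bigram windows for "make wake":
  (none found)

0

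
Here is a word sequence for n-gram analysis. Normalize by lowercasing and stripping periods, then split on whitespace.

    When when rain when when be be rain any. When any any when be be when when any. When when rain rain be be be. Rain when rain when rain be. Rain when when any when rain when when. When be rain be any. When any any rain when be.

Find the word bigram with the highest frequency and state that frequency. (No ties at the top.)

Bigram frequencies (highest first):
  when when: 7
  rain when: 6
  when rain: 5
  any when: 5
  when be: 4
  be be: 4
  … (9 more, each ≤ 4)

"when when", 7 times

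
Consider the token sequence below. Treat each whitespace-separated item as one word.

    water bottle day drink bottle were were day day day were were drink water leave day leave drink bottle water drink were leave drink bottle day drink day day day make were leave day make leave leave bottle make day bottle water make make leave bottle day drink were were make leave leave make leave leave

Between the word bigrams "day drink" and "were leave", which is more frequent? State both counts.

"day drink" (3 vs 2)

"day drink": 3 occurrences
"were leave": 2 occurrences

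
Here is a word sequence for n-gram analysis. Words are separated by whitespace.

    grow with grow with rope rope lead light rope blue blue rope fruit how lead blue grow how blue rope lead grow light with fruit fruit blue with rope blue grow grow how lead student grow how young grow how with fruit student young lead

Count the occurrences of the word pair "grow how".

Scanning the 44 overlapping bigram windows for "grow how":
  position 17–18: grow how
  position 32–33: grow how
  position 36–37: grow how
  position 39–40: grow how

4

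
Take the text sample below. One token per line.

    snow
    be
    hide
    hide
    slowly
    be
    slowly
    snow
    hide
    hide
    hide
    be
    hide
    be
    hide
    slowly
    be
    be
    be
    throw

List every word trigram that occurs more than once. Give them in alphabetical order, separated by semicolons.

hide be hide; hide slowly be

Trigram counts meeting the condition (more than once):
  hide be hide: 2
  hide slowly be: 2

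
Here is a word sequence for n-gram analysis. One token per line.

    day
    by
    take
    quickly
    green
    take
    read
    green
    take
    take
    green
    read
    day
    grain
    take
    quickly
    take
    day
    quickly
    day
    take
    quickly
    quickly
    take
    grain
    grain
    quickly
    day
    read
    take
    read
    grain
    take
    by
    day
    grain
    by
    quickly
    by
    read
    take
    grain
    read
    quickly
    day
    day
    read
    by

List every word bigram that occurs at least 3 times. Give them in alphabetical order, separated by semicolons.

Bigram counts meeting the condition (at least 3 times):
  quickly day: 3
  take quickly: 3

quickly day; take quickly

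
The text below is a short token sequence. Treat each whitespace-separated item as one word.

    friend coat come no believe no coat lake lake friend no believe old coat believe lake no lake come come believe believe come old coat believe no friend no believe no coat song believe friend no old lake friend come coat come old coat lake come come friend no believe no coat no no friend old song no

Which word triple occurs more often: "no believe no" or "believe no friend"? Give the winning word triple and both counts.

"no believe no": 3 occurrences
"believe no friend": 1 occurrence

"no believe no" (3 vs 1)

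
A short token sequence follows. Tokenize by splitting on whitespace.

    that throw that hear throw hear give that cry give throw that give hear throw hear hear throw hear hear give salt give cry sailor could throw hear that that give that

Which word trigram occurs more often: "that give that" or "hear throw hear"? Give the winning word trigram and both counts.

"hear throw hear" (3 vs 1)

"that give that": 1 occurrence
"hear throw hear": 3 occurrences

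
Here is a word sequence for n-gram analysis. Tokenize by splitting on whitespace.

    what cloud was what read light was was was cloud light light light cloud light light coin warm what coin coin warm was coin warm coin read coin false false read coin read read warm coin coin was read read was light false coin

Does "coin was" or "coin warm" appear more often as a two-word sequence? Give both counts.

"coin warm" (3 vs 1)

"coin was": 1 occurrence
"coin warm": 3 occurrences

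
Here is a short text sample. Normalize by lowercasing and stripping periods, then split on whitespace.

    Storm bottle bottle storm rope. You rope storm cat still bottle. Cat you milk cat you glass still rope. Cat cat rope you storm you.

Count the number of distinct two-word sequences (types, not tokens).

25 tokens → 24 bigram windows in total.
Repeated bigrams (each contributes count−1 duplicates):
  cat you: 2
  rope you: 2
2 duplicate windows → 24 − 2 = 22 distinct.

22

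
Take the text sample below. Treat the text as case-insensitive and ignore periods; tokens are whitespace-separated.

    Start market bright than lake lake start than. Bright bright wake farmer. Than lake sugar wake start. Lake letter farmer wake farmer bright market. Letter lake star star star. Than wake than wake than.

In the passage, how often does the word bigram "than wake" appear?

Scanning the 33 overlapping bigram windows for "than wake":
  position 30–31: than wake
  position 32–33: than wake

2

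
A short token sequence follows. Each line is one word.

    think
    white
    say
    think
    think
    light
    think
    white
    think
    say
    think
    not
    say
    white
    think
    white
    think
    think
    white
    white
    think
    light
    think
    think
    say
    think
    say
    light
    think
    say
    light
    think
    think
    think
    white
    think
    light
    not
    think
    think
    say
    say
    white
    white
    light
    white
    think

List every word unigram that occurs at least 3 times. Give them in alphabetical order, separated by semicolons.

light; say; think; white

Unigram counts meeting the condition (at least 3 times):
  light: 6
  say: 8
  think: 21
  white: 10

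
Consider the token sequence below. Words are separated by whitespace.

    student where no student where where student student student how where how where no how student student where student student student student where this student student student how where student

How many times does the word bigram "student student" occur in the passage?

Scanning the 29 overlapping bigram windows for "student student":
  position 7–8: student student
  position 8–9: student student
  position 16–17: student student
  position 19–20: student student
  position 20–21: student student
  position 21–22: student student
  position 25–26: student student
  position 26–27: student student

8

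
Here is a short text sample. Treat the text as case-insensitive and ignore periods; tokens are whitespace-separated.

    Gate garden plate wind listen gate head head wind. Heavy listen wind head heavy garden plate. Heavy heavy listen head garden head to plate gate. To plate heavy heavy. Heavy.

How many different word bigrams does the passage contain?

23

30 tokens → 29 bigram windows in total.
Repeated bigrams (each contributes count−1 duplicates):
  heavy heavy: 3
  garden plate: 2
  heavy listen: 2
  plate heavy: 2
  to plate: 2
6 duplicate windows → 29 − 6 = 23 distinct.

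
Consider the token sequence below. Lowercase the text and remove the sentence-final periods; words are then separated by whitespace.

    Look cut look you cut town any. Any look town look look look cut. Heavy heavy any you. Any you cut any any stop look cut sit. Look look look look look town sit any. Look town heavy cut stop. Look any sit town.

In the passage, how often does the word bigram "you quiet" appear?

0

Scanning the 43 overlapping bigram windows for "you quiet":
  (none found)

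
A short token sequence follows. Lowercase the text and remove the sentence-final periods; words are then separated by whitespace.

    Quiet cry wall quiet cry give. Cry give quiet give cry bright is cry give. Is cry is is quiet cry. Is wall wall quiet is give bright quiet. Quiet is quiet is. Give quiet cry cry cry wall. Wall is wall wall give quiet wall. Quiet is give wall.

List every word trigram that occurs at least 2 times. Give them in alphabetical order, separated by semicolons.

Trigram counts meeting the condition (at least 2 times):
  is wall wall: 2
  quiet is give: 3
  wall quiet is: 2

is wall wall; quiet is give; wall quiet is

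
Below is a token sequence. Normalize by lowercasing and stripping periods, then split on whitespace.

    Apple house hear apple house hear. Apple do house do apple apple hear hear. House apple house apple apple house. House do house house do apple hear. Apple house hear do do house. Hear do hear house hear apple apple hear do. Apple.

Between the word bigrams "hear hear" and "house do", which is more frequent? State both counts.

"house do" (3 vs 1)

"hear hear": 1 occurrence
"house do": 3 occurrences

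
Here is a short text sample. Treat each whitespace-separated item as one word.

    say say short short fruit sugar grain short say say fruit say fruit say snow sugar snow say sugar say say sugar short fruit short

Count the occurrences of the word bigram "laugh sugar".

0

Scanning the 24 overlapping bigram windows for "laugh sugar":
  (none found)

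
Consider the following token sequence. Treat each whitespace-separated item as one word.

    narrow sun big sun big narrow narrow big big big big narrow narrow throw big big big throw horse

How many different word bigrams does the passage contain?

11

19 tokens → 18 bigram windows in total.
Repeated bigrams (each contributes count−1 duplicates):
  big big: 5
  big narrow: 2
  narrow narrow: 2
  sun big: 2
7 duplicate windows → 18 − 7 = 11 distinct.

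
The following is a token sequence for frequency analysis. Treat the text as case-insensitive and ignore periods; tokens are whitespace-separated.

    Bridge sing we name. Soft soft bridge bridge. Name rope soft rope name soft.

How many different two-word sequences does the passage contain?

14 tokens → 13 bigram windows in total.
Repeated bigrams (each contributes count−1 duplicates):
  name soft: 2
1 duplicate windows → 13 − 1 = 12 distinct.

12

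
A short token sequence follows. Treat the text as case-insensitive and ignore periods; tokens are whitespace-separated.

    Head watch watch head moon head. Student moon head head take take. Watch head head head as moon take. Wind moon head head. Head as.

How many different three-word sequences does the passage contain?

25 tokens → 23 trigram windows in total.
Repeated trigrams (each contributes count−1 duplicates):
  head head as: 2
  head head head: 2
  moon head head: 2
3 duplicate windows → 23 − 3 = 20 distinct.

20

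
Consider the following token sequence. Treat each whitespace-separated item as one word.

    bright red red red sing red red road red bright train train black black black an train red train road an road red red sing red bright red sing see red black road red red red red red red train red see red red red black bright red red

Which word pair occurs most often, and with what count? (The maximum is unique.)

Bigram frequencies (highest first):
  red red: 12
  bright red: 3
  red sing: 3
  road red: 3
  sing red: 2
  red bright: 2
  … (18 more, each ≤ 2)

"red red", 12 times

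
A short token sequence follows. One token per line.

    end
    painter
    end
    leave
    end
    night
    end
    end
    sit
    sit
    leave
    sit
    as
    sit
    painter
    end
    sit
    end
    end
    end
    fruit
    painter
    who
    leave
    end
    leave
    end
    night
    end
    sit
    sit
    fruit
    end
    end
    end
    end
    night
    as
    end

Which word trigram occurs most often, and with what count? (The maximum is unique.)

Trigram frequencies (highest first):
  end end end: 3
  end leave end: 2
  leave end night: 2
  end night end: 2
  end sit sit: 2
  end painter end: 1
  … (25 more, each ≤ 1)

"end end end", 3 times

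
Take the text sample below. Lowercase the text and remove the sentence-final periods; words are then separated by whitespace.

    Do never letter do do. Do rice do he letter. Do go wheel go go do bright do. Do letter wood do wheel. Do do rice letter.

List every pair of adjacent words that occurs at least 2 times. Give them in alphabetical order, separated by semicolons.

do do; do rice; letter do

Bigram counts meeting the condition (at least 2 times):
  do do: 4
  do rice: 2
  letter do: 2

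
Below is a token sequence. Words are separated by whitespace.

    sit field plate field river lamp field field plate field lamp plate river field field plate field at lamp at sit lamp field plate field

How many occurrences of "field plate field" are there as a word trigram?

Scanning the 23 overlapping trigram windows for "field plate field":
  position 2–4: field plate field
  position 8–10: field plate field
  position 15–17: field plate field
  position 23–25: field plate field

4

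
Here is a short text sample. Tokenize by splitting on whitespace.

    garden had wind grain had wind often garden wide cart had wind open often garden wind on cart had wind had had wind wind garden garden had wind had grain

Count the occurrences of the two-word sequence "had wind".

Scanning the 29 overlapping bigram windows for "had wind":
  position 2–3: had wind
  position 5–6: had wind
  position 11–12: had wind
  position 19–20: had wind
  position 22–23: had wind
  position 27–28: had wind

6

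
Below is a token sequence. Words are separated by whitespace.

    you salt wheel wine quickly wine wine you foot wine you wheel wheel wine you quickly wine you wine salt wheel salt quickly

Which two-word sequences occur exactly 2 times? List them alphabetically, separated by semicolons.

Bigram counts meeting the condition (exactly 2 times):
  quickly wine: 2
  salt wheel: 2
  wheel wine: 2

quickly wine; salt wheel; wheel wine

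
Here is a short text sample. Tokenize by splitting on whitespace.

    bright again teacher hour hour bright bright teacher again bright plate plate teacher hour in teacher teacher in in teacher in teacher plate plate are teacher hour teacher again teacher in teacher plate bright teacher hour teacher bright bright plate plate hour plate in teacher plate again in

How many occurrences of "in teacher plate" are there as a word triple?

3

Scanning the 46 overlapping trigram windows for "in teacher plate":
  position 21–23: in teacher plate
  position 31–33: in teacher plate
  position 44–46: in teacher plate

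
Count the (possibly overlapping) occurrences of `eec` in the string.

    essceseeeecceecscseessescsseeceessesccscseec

4

Sliding a length-3 window over the 44 characters (42 positions):
  position 9–11: eec
  position 13–15: eec
  position 28–30: eec
  position 42–44: eec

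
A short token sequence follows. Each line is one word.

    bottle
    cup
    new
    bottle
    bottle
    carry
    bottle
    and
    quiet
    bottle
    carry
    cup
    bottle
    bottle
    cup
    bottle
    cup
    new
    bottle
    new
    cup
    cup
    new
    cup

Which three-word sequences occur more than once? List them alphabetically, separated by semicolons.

Trigram counts meeting the condition (more than once):
  bottle cup new: 2
  cup new bottle: 2

bottle cup new; cup new bottle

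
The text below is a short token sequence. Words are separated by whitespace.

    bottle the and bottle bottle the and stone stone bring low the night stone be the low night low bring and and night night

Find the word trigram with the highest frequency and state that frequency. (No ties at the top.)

Trigram frequencies (highest first):
  bottle the and: 2
  the and bottle: 1
  and bottle bottle: 1
  bottle bottle the: 1
  the and stone: 1
  and stone stone: 1
  … (15 more, each ≤ 1)

"bottle the and", 2 times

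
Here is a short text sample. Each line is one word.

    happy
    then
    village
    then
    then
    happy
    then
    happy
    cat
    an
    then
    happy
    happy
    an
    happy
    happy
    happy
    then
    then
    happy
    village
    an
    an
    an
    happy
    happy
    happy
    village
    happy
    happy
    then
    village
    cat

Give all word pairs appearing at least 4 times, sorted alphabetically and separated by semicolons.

happy happy; happy then; then happy

Bigram counts meeting the condition (at least 4 times):
  happy happy: 6
  happy then: 4
  then happy: 4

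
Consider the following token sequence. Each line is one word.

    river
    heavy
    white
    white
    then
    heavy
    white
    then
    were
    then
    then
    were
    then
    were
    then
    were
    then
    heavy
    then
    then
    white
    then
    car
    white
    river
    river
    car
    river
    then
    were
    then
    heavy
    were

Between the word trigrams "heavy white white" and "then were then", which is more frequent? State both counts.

"then were then" (5 vs 1)

"heavy white white": 1 occurrence
"then were then": 5 occurrences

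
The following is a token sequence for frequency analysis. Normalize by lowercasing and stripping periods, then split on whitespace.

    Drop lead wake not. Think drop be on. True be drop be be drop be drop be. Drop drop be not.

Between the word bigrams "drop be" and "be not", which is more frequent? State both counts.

"drop be": 5 occurrences
"be not": 1 occurrence

"drop be" (5 vs 1)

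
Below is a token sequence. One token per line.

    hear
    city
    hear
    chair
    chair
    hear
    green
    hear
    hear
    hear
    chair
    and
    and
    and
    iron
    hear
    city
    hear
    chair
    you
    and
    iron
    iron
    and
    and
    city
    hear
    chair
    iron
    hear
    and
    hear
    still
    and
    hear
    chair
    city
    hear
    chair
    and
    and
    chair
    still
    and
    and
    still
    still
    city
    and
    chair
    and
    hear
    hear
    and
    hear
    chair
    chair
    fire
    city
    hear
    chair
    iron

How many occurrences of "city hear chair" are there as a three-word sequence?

5

Scanning the 60 overlapping trigram windows for "city hear chair":
  position 2–4: city hear chair
  position 17–19: city hear chair
  position 26–28: city hear chair
  position 37–39: city hear chair
  position 59–61: city hear chair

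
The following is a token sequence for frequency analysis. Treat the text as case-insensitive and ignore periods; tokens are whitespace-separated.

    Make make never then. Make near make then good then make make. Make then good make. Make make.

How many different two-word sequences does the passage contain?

18 tokens → 17 bigram windows in total.
Repeated bigrams (each contributes count−1 duplicates):
  make make: 5
  make then: 2
  then good: 2
  then make: 2
7 duplicate windows → 17 − 7 = 10 distinct.

10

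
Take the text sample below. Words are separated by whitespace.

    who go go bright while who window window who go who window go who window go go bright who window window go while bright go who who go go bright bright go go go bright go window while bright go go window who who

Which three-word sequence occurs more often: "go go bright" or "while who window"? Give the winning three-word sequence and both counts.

"go go bright": 4 occurrences
"while who window": 1 occurrence

"go go bright" (4 vs 1)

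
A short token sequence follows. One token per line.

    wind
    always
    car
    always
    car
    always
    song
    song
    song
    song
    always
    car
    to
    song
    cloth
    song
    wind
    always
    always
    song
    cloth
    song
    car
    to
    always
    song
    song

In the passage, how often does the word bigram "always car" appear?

Scanning the 26 overlapping bigram windows for "always car":
  position 2–3: always car
  position 4–5: always car
  position 11–12: always car

3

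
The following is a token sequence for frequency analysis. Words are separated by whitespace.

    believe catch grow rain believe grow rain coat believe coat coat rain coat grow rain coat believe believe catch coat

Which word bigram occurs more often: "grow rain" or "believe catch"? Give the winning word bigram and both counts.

"grow rain": 3 occurrences
"believe catch": 2 occurrences

"grow rain" (3 vs 2)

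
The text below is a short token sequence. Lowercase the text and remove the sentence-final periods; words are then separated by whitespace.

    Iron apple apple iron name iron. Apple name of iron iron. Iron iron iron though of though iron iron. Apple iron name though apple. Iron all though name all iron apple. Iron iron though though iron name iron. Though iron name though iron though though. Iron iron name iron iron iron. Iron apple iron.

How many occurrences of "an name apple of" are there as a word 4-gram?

Scanning the 51 overlapping 4-gram windows for "an name apple of":
  (none found)

0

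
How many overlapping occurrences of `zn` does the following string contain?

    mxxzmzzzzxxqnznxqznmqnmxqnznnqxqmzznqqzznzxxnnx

Sliding a length-2 window over the 47 characters (46 positions):
  position 14–15: zn
  position 18–19: zn
  position 27–28: zn
  position 35–36: zn
  position 40–41: zn

5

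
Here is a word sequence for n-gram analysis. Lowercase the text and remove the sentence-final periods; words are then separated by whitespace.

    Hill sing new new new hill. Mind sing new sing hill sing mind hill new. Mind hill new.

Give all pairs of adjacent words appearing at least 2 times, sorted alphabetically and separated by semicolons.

hill new; hill sing; mind hill; new new; sing new

Bigram counts meeting the condition (at least 2 times):
  hill new: 2
  hill sing: 2
  mind hill: 2
  new new: 2
  sing new: 2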